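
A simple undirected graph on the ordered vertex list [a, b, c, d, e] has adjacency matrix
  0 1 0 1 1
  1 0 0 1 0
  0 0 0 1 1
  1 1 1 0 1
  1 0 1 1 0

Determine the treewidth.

A width-2 tree decomposition is:
Bags: B1 = {c, d, e}  B2 = {a, d, e}  B3 = {a, b, d}
Tree: B1–B2, B2–B3
Each bag holds 3 vertices, so the decomposition has width 2, which upper-bounds the treewidth. Conversely, {c, d, e} is a clique of size 3, and the vertices of any clique must share a bag in every tree decomposition; so some bag has ≥ 3 vertices and tw(G) ≥ 2. Combining the bounds, tw(G) = 2.

2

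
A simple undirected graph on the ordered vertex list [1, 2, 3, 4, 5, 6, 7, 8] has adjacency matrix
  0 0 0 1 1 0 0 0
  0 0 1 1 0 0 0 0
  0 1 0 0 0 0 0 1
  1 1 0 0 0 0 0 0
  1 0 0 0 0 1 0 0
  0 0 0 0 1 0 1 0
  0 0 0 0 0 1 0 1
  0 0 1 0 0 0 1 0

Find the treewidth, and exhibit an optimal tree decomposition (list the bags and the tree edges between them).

Treewidth 2.
One such decomposition:
Bags: B1 = {1, 5, 6}  B2 = {1, 6, 7}  B3 = {1, 7, 8}  B4 = {1, 3, 8}  B5 = {1, 2, 3}  B6 = {1, 2, 4}
Tree: B1–B2, B2–B3, B3–B4, B4–B5, B5–B6

Every bag has size at most 3, so the width is 3 − 1 = 2 and tw(G) ≤ 2. Since 1–5–6–7–8–3–2–4–1 is a cycle in G, G is not acyclic. Forests are exactly the graphs of treewidth ≤ 1, so tw(G) ≥ 2. Combining the bounds, tw(G) = 2.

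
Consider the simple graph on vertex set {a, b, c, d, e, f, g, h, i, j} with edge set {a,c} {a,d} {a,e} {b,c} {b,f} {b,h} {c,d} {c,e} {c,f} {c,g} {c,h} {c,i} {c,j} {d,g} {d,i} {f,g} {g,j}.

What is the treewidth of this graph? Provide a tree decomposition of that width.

Treewidth 2.
Bags: B1 = {c, d, i}  B2 = {c, d, g}  B3 = {a, c, d}  B4 = {c, f, g}  B5 = {c, g, j}  B6 = {a, c, e}  B7 = {b, c, f}  B8 = {b, c, h}
Tree: B1–B2, B1–B3, B2–B4, B2–B5, B3–B6, B4–B7, B7–B8

Each bag holds 3 vertices, so the decomposition has width 2, which upper-bounds the treewidth. For the lower bound, the 3 vertices {c, d, g} are pairwise adjacent, and any tree decomposition puts a clique entirely inside one bag — forcing width ≥ 2. Therefore the treewidth is 2.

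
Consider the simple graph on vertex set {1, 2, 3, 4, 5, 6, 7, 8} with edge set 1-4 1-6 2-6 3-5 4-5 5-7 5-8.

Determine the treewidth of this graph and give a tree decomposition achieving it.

Treewidth 1.
Bags: B1 = {4, 5}  B2 = {5, 7}  B3 = {1, 4}  B4 = {3, 5}  B5 = {1, 6}  B6 = {5, 8}  B7 = {2, 6}
Tree: B1–B2, B1–B3, B1–B4, B3–B5, B2–B6, B5–B7

Each bag holds 2 vertices, so the decomposition has width 1, which upper-bounds the treewidth. Any graph with an edge has treewidth ≥ 1, and G has the edge 4–5. The upper and lower bounds meet at 1, so that is the treewidth.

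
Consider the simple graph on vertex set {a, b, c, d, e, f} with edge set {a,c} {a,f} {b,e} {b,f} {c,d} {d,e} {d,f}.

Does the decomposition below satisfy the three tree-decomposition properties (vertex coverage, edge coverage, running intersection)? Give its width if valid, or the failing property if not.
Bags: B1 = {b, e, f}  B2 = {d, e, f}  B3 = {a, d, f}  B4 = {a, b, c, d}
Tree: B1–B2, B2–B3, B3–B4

No — bags containing vertex b are not connected in the tree.

A tree decomposition must satisfy three properties: every vertex lies in some bag; for every edge, both endpoints lie together in some bag; and for every vertex, the bags containing it form a connected subtree. Here bags containing vertex b are not connected in the tree, so the decomposition is invalid.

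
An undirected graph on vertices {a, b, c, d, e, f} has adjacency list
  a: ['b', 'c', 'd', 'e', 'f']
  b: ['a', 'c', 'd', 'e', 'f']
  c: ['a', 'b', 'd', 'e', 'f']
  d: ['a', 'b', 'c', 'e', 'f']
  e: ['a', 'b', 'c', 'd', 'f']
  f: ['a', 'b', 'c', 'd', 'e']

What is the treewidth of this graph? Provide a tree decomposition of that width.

A single bag containing all 6 vertices is trivially a valid decomposition of width 5. Conversely, {a, b, c, d, e, f} is a clique of size 6, and the vertices of any clique must share a bag in every tree decomposition; so some bag has ≥ 6 vertices and tw(G) ≥ 5. Combining the bounds, tw(G) = 5.

Treewidth 5.
Bags: B1 = {a, b, c, d, e, f}
Tree: (single bag)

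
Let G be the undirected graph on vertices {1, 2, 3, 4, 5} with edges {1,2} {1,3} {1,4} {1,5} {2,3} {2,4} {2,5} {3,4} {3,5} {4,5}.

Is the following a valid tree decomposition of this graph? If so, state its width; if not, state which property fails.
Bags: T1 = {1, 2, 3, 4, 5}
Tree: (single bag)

Checking the three conditions: (i) the bags cover all of {1, 2, 3, 4, 5}; (ii) for each edge, some bag contains both endpoints; (iii) the bags containing any fixed vertex form a subtree. All hold, so the decomposition is valid with width 5 − 1 = 4.

Yes; width 4.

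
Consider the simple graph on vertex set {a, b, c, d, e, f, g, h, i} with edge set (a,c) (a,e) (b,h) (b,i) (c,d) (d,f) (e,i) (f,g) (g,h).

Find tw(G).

2

A width-2 tree decomposition is:
Bags: B1 = {a, c, e}  B2 = {c, d, e}  B3 = {d, e, f}  B4 = {e, f, g}  B5 = {e, g, h}  B6 = {b, e, h}  B7 = {b, e, i}
Tree: B1–B2, B2–B3, B3–B4, B4–B5, B5–B6, B6–B7
The largest bag has 3 vertices, giving width 2; this decomposition certifies tw(G) ≤ 2. The edges e–a–c–d–f–g–h–b–i–e form a cycle, so G is not a tree and its treewidth is at least 2. Therefore the treewidth is 2.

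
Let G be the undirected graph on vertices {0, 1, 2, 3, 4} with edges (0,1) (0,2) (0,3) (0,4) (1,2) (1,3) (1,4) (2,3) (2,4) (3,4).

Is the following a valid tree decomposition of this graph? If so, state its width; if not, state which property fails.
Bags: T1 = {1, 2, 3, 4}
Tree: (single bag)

No — vertex 0 appears in no bag.

A tree decomposition must satisfy three properties: every vertex lies in some bag; for every edge, both endpoints lie together in some bag; and for every vertex, the bags containing it form a connected subtree. Here vertex 0 appears in no bag, so the decomposition is invalid.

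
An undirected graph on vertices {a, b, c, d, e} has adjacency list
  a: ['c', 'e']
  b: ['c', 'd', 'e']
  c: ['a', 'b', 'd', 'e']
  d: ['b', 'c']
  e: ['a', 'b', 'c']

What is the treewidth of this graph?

A width-2 tree decomposition is:
Bags: B1 = {a, c, e}  B2 = {b, c, e}  B3 = {b, c, d}
Tree: B1–B2, B2–B3
Each bag holds 3 vertices, so the decomposition has width 2, which upper-bounds the treewidth. On the other hand G contains the 3-clique {b, c, d}. A clique must lie in a single bag of any decomposition, so no decomposition can have width below 2. Hence tw(G) = 2 exactly.

2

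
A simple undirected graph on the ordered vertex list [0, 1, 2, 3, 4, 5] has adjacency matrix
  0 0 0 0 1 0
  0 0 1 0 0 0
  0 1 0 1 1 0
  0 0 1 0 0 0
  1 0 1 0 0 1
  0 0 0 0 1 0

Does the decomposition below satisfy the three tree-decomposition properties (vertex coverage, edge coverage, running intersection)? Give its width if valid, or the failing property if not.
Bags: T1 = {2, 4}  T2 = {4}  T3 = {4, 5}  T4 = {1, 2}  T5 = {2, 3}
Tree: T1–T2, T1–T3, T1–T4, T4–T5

A tree decomposition must satisfy three properties: every vertex lies in some bag; for every edge, both endpoints lie together in some bag; and for every vertex, the bags containing it form a connected subtree. Here vertex 0 appears in no bag, so the decomposition is invalid.

No — vertex 0 appears in no bag.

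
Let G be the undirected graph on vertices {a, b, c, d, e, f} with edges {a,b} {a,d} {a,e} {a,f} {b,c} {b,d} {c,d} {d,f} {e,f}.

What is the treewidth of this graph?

2

A width-2 tree decomposition is:
Bags: B1 = {a, b, d}  B2 = {a, d, f}  B3 = {b, c, d}  B4 = {a, e, f}
Tree: B1–B2, B1–B3, B2–B4
The largest bag has 3 vertices, giving width 2; this decomposition certifies tw(G) ≤ 2. For the lower bound, the 3 vertices {b, c, d} are pairwise adjacent, and any tree decomposition puts a clique entirely inside one bag — forcing width ≥ 2. Hence tw(G) = 2 exactly.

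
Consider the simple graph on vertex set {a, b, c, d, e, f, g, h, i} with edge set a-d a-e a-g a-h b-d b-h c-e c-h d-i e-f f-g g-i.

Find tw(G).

A width-3 tree decomposition is:
Bags: B1 = {c, e, f, g}  B2 = {a, c, e, g}  B3 = {a, c, g, h}  B4 = {a, g, h, i}  B5 = {a, d, h, i}  B6 = {b, d, h, i}
Tree: B1–B2, B2–B3, B3–B4, B4–B5, B5–B6
Each bag holds 4 vertices, so the decomposition has width 3, which upper-bounds the treewidth. For the lower bound: the 4 vertex sets {c,e,f}, {g}, {a}, {b,d,h,i} are disjoint, each induces a connected subgraph, and every pair is joined by at least one edge of G. Contracting each set to a single vertex therefore yields K_{4} as a minor, and since treewidth is minor-monotone, tw(G) ≥ tw(K_{4}) = 3. The upper and lower bounds meet at 3, so that is the treewidth.

3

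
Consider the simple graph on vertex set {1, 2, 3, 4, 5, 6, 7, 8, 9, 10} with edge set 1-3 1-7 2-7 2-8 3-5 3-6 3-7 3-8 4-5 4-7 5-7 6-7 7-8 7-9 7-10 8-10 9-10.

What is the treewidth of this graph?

A width-2 tree decomposition is:
Bags: B1 = {7, 9, 10}  B2 = {7, 8, 10}  B3 = {3, 7, 8}  B4 = {1, 3, 7}  B5 = {3, 6, 7}  B6 = {2, 7, 8}  B7 = {3, 5, 7}  B8 = {4, 5, 7}
Tree: B1–B2, B2–B3, B3–B4, B3–B5, B3–B6, B5–B7, B7–B8
Every bag has size at most 3, so the width is 3 − 1 = 2 and tw(G) ≤ 2. On the other hand G contains the 3-clique {2, 7, 8}. A clique must lie in a single bag of any decomposition, so no decomposition can have width below 2. The upper and lower bounds meet at 2, so that is the treewidth.

2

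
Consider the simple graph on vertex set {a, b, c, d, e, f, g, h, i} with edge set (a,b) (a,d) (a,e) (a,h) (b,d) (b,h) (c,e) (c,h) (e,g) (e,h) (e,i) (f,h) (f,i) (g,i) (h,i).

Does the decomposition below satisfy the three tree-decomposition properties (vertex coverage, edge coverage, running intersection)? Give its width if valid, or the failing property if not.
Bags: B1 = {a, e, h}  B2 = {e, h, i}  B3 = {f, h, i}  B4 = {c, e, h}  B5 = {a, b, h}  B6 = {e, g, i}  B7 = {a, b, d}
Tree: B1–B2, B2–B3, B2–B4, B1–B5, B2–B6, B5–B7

Yes; width 2.

Vertex coverage: the bags together contain {a, b, c, d, e, f, g, h, i}, the full vertex set. Edge coverage: each edge of G has both endpoints in at least one bag. Running intersection: for every vertex, the bags containing it form a connected subtree. All three properties hold, so this is a valid tree decomposition of width max|bag| − 1 = 2, and hence tw(G) ≤ 2.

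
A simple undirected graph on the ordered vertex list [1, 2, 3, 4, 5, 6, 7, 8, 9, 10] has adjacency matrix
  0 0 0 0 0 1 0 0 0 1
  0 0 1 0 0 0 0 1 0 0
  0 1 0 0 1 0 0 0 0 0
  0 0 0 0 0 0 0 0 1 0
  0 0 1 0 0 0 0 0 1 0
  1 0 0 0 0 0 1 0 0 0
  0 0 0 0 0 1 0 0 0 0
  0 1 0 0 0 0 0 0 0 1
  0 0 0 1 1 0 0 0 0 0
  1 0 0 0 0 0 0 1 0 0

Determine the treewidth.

1

A width-1 tree decomposition is:
Bags: B1 = {6, 7}  B2 = {1, 6}  B3 = {1, 10}  B4 = {8, 10}  B5 = {2, 8}  B6 = {2, 3}  B7 = {3, 5}  B8 = {5, 9}  B9 = {4, 9}
Tree: B1–B2, B2–B3, B3–B4, B4–B5, B5–B6, B6–B7, B7–B8, B8–B9
Every bag has size at most 2, so the width is 2 − 1 = 1 and tw(G) ≤ 1. Any graph with an edge has treewidth ≥ 1, and G has the edge 7–6. Therefore the treewidth is 1.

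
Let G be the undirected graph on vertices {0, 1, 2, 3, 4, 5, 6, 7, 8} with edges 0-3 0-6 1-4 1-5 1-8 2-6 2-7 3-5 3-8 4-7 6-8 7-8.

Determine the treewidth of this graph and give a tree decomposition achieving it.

Treewidth 3.
Bags: B1 = {0, 1, 3, 5}  B2 = {0, 1, 3, 8}  B3 = {0, 1, 6, 8}  B4 = {1, 4, 6, 8}  B5 = {4, 6, 7, 8}  B6 = {2, 4, 6, 7}
Tree: B1–B2, B2–B3, B3–B4, B4–B5, B5–B6

Each bag holds 4 vertices, so the decomposition has width 3, which upper-bounds the treewidth. For the lower bound: the 4 vertex sets {0,3,5}, {1}, {8}, {2,4,6,7} are disjoint, each induces a connected subgraph, and every pair is joined by at least one edge of G. Contracting each set to a single vertex therefore yields K_{4} as a minor, and since treewidth is minor-monotone, tw(G) ≥ tw(K_{4}) = 3. Hence tw(G) = 3 exactly.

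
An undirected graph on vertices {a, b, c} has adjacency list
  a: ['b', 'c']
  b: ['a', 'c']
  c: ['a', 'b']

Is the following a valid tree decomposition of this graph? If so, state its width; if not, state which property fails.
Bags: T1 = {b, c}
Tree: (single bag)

A tree decomposition must satisfy three properties: every vertex lies in some bag; for every edge, both endpoints lie together in some bag; and for every vertex, the bags containing it form a connected subtree. Here vertex a appears in no bag, so the decomposition is invalid.

No — vertex a appears in no bag.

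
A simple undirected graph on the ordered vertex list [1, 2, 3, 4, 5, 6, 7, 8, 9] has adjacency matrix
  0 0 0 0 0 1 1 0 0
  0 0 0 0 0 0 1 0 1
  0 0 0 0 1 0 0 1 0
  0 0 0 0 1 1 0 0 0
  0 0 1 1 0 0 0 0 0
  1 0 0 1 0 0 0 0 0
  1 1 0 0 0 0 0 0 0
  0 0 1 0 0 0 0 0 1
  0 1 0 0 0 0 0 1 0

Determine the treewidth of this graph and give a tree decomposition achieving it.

Each bag holds 3 vertices, so the decomposition has width 2, which upper-bounds the treewidth. Since 5–3–8–9–2–7–1–6–4–5 is a cycle in G, G is not acyclic. Forests are exactly the graphs of treewidth ≤ 1, so tw(G) ≥ 2. The upper and lower bounds meet at 2, so that is the treewidth.

Treewidth 2.
One optimal decomposition is:
Bags: B1 = {3, 5, 8}  B2 = {5, 8, 9}  B3 = {2, 5, 9}  B4 = {2, 5, 7}  B5 = {1, 5, 7}  B6 = {1, 5, 6}  B7 = {4, 5, 6}
Tree: B1–B2, B2–B3, B3–B4, B4–B5, B5–B6, B6–B7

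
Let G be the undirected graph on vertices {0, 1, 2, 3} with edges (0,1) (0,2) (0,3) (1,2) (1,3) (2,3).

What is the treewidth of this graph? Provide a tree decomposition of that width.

A single bag containing all 4 vertices is trivially a valid decomposition of width 3. For the lower bound, the 4 vertices {0, 1, 2, 3} are pairwise adjacent, and any tree decomposition puts a clique entirely inside one bag — forcing width ≥ 3. Therefore the treewidth is 3.

Treewidth 3.
Bags: B1 = {0, 1, 2, 3}
Tree: (single bag)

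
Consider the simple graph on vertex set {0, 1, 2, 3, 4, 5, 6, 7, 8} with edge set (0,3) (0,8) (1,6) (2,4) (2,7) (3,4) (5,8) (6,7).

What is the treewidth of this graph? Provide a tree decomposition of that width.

Every bag has size at most 2, so the width is 2 − 1 = 1 and tw(G) ≤ 1. Since G has at least one edge (e.g. 5–8), it is not an edgeless graph, so tw(G) ≥ 1. Hence tw(G) = 1 exactly.

Treewidth 1.
Bags: B1 = {5, 8}  B2 = {0, 8}  B3 = {0, 3}  B4 = {3, 4}  B5 = {2, 4}  B6 = {2, 7}  B7 = {6, 7}  B8 = {1, 6}
Tree: B1–B2, B2–B3, B3–B4, B4–B5, B5–B6, B6–B7, B7–B8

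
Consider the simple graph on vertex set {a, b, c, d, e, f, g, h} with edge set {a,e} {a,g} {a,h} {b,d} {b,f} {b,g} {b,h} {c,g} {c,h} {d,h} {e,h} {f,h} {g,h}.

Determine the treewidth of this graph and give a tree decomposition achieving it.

Treewidth 2.
Bags: B1 = {b, g, h}  B2 = {a, g, h}  B3 = {b, d, h}  B4 = {a, e, h}  B5 = {c, g, h}  B6 = {b, f, h}
Tree: B1–B2, B1–B3, B2–B4, B1–B5, B3–B6

The largest bag has 3 vertices, giving width 2; this decomposition certifies tw(G) ≤ 2. Conversely, {b, d, h} is a clique of size 3, and the vertices of any clique must share a bag in every tree decomposition; so some bag has ≥ 3 vertices and tw(G) ≥ 2. Combining the bounds, tw(G) = 2.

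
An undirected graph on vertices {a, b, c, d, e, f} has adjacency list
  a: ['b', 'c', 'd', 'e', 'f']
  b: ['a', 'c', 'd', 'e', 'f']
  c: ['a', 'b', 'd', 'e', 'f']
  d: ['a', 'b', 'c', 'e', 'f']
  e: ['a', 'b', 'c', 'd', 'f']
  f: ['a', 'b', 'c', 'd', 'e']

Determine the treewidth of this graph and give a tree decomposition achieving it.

With just one bag of size 6, the width is 6 − 1 = 5, so tw(G) ≤ 5. On the other hand G contains the 6-clique {a, b, c, d, e, f}. A clique must lie in a single bag of any decomposition, so no decomposition can have width below 5. The upper and lower bounds meet at 5, so that is the treewidth.

Treewidth 5.
Bags: B1 = {a, b, c, d, e, f}
Tree: (single bag)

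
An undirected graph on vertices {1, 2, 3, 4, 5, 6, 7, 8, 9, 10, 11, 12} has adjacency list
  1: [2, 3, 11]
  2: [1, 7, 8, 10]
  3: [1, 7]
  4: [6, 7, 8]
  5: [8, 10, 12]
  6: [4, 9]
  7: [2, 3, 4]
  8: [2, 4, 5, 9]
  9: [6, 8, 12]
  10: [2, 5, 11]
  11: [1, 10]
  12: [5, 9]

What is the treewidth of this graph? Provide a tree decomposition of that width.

Treewidth 3.
One such decomposition:
Bags: B1 = {4, 6, 9, 12}  B2 = {4, 8, 9, 12}  B3 = {4, 5, 8, 12}  B4 = {4, 5, 7, 8}  B5 = {2, 5, 7, 8}  B6 = {2, 5, 7, 10}  B7 = {2, 3, 7, 10}  B8 = {1, 2, 3, 10}  B9 = {1, 3, 10, 11}
Tree: B1–B2, B2–B3, B3–B4, B4–B5, B5–B6, B6–B7, B7–B8, B8–B9

The largest bag has 4 vertices, giving width 3; this decomposition certifies tw(G) ≤ 3. For the lower bound: the 4 vertex sets {6,9,12}, {4}, {8}, {2,5,7,10} are disjoint, each induces a connected subgraph, and every pair is joined by at least one edge of G. Contracting each set to a single vertex therefore yields K_{4} as a minor, and since treewidth is minor-monotone, tw(G) ≥ tw(K_{4}) = 3. Hence tw(G) = 3 exactly.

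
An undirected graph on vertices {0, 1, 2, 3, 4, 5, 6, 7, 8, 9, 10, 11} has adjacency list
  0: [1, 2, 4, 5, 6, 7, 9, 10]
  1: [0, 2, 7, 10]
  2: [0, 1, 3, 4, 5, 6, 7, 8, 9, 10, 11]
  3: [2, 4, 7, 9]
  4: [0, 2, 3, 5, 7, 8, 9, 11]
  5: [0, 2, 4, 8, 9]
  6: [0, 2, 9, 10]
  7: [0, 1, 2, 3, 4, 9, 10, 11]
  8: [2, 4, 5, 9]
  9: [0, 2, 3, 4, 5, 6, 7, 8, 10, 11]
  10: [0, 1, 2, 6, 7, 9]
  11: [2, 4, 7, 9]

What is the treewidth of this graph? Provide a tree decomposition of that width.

Every bag has size at most 5, so the width is 5 − 1 = 4 and tw(G) ≤ 4. On the other hand G contains the 5-clique {0, 1, 2, 7, 10}. A clique must lie in a single bag of any decomposition, so no decomposition can have width below 4. Combining the bounds, tw(G) = 4.

Treewidth 4.
Bags: B1 = {0, 2, 4, 7, 9}  B2 = {2, 3, 4, 7, 9}  B3 = {0, 2, 4, 5, 9}  B4 = {0, 2, 7, 9, 10}  B5 = {0, 1, 2, 7, 10}  B6 = {2, 4, 7, 9, 11}  B7 = {2, 4, 5, 8, 9}  B8 = {0, 2, 6, 9, 10}
Tree: B1–B2, B1–B3, B1–B4, B4–B5, B2–B6, B3–B7, B4–B8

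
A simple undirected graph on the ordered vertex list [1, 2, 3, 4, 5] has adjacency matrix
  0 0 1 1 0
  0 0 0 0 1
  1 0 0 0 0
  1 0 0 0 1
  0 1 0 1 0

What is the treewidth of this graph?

1

A width-1 tree decomposition is:
Bags: B1 = {1, 3}  B2 = {1, 4}  B3 = {4, 5}  B4 = {2, 5}
Tree: B1–B2, B2–B3, B3–B4
The largest bag has 2 vertices, giving width 1; this decomposition certifies tw(G) ≤ 1. Since G has at least one edge (e.g. 3–1), it is not an edgeless graph, so tw(G) ≥ 1. Combining the bounds, tw(G) = 1.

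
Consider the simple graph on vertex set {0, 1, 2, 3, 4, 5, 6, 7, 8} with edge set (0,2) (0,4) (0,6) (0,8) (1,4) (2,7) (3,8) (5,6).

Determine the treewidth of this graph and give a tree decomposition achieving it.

The largest bag has 2 vertices, giving width 1; this decomposition certifies tw(G) ≤ 1. Since G has at least one edge (e.g. 0–8), it is not an edgeless graph, so tw(G) ≥ 1. The upper and lower bounds meet at 1, so that is the treewidth.

Treewidth 1.
Bags: B1 = {0, 8}  B2 = {3, 8}  B3 = {0, 4}  B4 = {0, 2}  B5 = {0, 6}  B6 = {1, 4}  B7 = {2, 7}  B8 = {5, 6}
Tree: B1–B2, B1–B3, B1–B4, B1–B5, B3–B6, B4–B7, B5–B8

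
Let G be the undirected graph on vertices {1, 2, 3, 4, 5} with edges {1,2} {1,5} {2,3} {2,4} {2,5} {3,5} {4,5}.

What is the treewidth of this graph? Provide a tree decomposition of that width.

Treewidth 2.
Bags: B1 = {2, 3, 5}  B2 = {2, 4, 5}  B3 = {1, 2, 5}
Tree: B1–B2, B2–B3

The largest bag has 3 vertices, giving width 2; this decomposition certifies tw(G) ≤ 2. For the lower bound, the 3 vertices {1, 2, 5} are pairwise adjacent, and any tree decomposition puts a clique entirely inside one bag — forcing width ≥ 2. Hence tw(G) = 2 exactly.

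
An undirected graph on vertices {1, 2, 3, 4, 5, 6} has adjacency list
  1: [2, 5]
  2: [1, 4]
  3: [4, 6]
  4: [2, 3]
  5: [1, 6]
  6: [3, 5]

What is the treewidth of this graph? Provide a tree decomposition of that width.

Treewidth 2.
One optimal decomposition is:
Bags: B1 = {2, 3, 4}  B2 = {2, 3, 6}  B3 = {2, 5, 6}  B4 = {1, 2, 5}
Tree: B1–B2, B2–B3, B3–B4

Every bag has size at most 3, so the width is 3 − 1 = 2 and tw(G) ≤ 2. For the lower bound, G contains the cycle 2–4–3–6–5–1–2, so G is not a forest; only forests have treewidth ≤ 1, hence tw(G) ≥ 2. Hence tw(G) = 2 exactly.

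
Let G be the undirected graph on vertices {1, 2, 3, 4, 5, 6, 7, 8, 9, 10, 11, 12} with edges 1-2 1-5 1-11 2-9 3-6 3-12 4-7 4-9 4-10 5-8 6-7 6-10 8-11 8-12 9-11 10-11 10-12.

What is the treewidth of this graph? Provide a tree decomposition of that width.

Treewidth 3.
Bags: B1 = {3, 4, 6, 7}  B2 = {3, 4, 6, 10}  B3 = {3, 4, 10, 12}  B4 = {4, 9, 10, 12}  B5 = {9, 10, 11, 12}  B6 = {8, 9, 11, 12}  B7 = {2, 8, 9, 11}  B8 = {1, 2, 8, 11}  B9 = {1, 2, 5, 8}
Tree: B1–B2, B2–B3, B3–B4, B4–B5, B5–B6, B6–B7, B7–B8, B8–B9

The largest bag has 4 vertices, giving width 3; this decomposition certifies tw(G) ≤ 3. For the lower bound: the 4 vertex sets {3,6,7}, {4}, {10}, {8,9,11,12} are disjoint, each induces a connected subgraph, and every pair is joined by at least one edge of G. Contracting each set to a single vertex therefore yields K_{4} as a minor, and since treewidth is minor-monotone, tw(G) ≥ tw(K_{4}) = 3. Hence tw(G) = 3 exactly.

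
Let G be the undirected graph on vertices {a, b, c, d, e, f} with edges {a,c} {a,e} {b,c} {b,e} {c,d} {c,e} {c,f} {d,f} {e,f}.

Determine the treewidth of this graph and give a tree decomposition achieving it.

Every bag has size at most 3, so the width is 3 − 1 = 2 and tw(G) ≤ 2. On the other hand G contains the 3-clique {c, d, f}. A clique must lie in a single bag of any decomposition, so no decomposition can have width below 2. Combining the bounds, tw(G) = 2.

Treewidth 2.
One such decomposition:
Bags: B1 = {a, c, e}  B2 = {b, c, e}  B3 = {c, e, f}  B4 = {c, d, f}
Tree: B1–B2, B2–B3, B3–B4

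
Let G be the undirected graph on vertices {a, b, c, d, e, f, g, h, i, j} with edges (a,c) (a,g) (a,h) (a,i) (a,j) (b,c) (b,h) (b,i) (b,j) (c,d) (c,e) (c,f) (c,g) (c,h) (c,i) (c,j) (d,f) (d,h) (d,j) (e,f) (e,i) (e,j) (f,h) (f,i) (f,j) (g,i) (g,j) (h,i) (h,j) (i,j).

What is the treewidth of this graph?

4

A width-4 tree decomposition is:
Bags: B1 = {c, e, f, i, j}  B2 = {c, f, h, i, j}  B3 = {a, c, h, i, j}  B4 = {c, d, f, h, j}  B5 = {b, c, h, i, j}  B6 = {a, c, g, i, j}
Tree: B1–B2, B2–B3, B2–B4, B3–B5, B3–B6
Every bag has size at most 5, so the width is 5 − 1 = 4 and tw(G) ≤ 4. On the other hand G contains the 5-clique {c, d, f, h, j}. A clique must lie in a single bag of any decomposition, so no decomposition can have width below 4. Hence tw(G) = 4 exactly.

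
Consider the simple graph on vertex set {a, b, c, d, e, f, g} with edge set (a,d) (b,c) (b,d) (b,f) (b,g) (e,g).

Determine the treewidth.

A width-1 tree decomposition is:
Bags: B1 = {b, d}  B2 = {b, f}  B3 = {b, g}  B4 = {e, g}  B5 = {b, c}  B6 = {a, d}
Tree: B1–B2, B2–B3, B3–B4, B3–B5, B1–B6
The largest bag has 2 vertices, giving width 1; this decomposition certifies tw(G) ≤ 1. Since G has at least one edge (e.g. b–d), it is not an edgeless graph, so tw(G) ≥ 1. Hence tw(G) = 1 exactly.

1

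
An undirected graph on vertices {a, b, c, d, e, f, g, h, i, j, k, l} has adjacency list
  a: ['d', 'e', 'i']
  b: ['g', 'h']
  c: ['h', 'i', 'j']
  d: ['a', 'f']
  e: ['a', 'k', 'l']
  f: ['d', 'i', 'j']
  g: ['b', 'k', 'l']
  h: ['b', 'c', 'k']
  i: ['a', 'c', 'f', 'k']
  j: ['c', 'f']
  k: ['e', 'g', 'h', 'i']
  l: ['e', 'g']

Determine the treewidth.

A width-3 tree decomposition is:
Bags: B1 = {a, d, f, j}  B2 = {a, f, i, j}  B3 = {a, c, i, j}  B4 = {a, c, e, i}  B5 = {c, e, i, k}  B6 = {c, e, h, k}  B7 = {e, h, k, l}  B8 = {g, h, k, l}  B9 = {b, g, h, l}
Tree: B1–B2, B2–B3, B3–B4, B4–B5, B5–B6, B6–B7, B7–B8, B8–B9
Each bag holds 4 vertices, so the decomposition has width 3, which upper-bounds the treewidth. For the lower bound: the 4 vertex sets {d,f,j}, {a}, {i}, {c,e,h,k} are disjoint, each induces a connected subgraph, and every pair is joined by at least one edge of G. Contracting each set to a single vertex therefore yields K_{4} as a minor, and since treewidth is minor-monotone, tw(G) ≥ tw(K_{4}) = 3. Hence tw(G) = 3 exactly.

3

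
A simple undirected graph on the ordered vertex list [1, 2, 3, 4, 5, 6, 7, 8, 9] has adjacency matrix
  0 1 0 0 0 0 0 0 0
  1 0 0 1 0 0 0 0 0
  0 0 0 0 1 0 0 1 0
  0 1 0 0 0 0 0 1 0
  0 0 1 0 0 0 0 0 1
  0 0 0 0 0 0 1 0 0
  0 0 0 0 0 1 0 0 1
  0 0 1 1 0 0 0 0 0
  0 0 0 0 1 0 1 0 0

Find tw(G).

1

A width-1 tree decomposition is:
Bags: B1 = {6, 7}  B2 = {7, 9}  B3 = {5, 9}  B4 = {3, 5}  B5 = {3, 8}  B6 = {4, 8}  B7 = {2, 4}  B8 = {1, 2}
Tree: B1–B2, B2–B3, B3–B4, B4–B5, B5–B6, B6–B7, B7–B8
Each bag holds 2 vertices, so the decomposition has width 1, which upper-bounds the treewidth. G has an edge, so its treewidth is at least 1. Hence tw(G) = 1 exactly.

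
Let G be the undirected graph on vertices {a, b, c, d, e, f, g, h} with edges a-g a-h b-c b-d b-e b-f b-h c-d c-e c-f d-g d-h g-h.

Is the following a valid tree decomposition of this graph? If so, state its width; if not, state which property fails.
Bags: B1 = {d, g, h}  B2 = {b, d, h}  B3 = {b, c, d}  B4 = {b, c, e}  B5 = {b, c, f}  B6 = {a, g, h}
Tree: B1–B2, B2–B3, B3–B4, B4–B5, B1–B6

Yes; width 2.

Vertex coverage: the bags together contain {a, b, c, d, e, f, g, h}, the full vertex set. Edge coverage: each edge of G has both endpoints in at least one bag. Running intersection: for every vertex, the bags containing it form a connected subtree. All three properties hold, so this is a valid tree decomposition of width max|bag| − 1 = 2, and hence tw(G) ≤ 2.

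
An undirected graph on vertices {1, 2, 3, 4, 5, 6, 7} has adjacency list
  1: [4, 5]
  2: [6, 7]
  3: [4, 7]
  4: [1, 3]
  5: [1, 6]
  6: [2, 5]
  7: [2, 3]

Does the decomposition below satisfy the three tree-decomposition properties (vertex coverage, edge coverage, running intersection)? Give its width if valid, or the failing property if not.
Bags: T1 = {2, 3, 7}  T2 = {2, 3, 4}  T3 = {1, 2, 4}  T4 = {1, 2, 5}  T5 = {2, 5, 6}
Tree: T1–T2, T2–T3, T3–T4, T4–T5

Checking the three conditions: (i) the bags cover all of {1, 2, 3, 4, 5, 6, 7}; (ii) for each edge, some bag contains both endpoints; (iii) the bags containing any fixed vertex form a subtree. All hold, so the decomposition is valid with width 3 − 1 = 2.

Yes; width 2.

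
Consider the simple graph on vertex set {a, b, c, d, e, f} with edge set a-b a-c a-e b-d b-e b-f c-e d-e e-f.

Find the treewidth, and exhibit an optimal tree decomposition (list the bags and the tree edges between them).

Treewidth 2.
One optimal decomposition is:
Bags: B1 = {a, b, e}  B2 = {b, d, e}  B3 = {a, c, e}  B4 = {b, e, f}
Tree: B1–B2, B1–B3, B1–B4

Each bag holds 3 vertices, so the decomposition has width 2, which upper-bounds the treewidth. For the lower bound, the 3 vertices {a, c, e} are pairwise adjacent, and any tree decomposition puts a clique entirely inside one bag — forcing width ≥ 2. Hence tw(G) = 2 exactly.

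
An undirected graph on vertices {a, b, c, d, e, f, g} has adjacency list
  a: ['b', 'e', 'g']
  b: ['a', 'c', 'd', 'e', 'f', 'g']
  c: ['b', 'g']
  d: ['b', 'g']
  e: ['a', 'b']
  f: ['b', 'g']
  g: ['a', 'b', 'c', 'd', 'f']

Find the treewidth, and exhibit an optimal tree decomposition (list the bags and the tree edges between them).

Treewidth 2.
One such decomposition:
Bags: B1 = {a, b, g}  B2 = {b, f, g}  B3 = {b, d, g}  B4 = {a, b, e}  B5 = {b, c, g}
Tree: B1–B2, B2–B3, B1–B4, B3–B5

Every bag has size at most 3, so the width is 3 − 1 = 2 and tw(G) ≤ 2. For the lower bound, the 3 vertices {b, d, g} are pairwise adjacent, and any tree decomposition puts a clique entirely inside one bag — forcing width ≥ 2. Hence tw(G) = 2 exactly.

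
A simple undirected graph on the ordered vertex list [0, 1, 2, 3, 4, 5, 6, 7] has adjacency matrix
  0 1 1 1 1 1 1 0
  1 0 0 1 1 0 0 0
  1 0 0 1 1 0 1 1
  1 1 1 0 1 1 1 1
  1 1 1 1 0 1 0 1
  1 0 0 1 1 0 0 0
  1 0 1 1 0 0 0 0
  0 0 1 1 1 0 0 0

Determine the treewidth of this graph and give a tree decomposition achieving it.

Each bag holds 4 vertices, so the decomposition has width 3, which upper-bounds the treewidth. On the other hand G contains the 4-clique {0, 1, 3, 4}. A clique must lie in a single bag of any decomposition, so no decomposition can have width below 3. The upper and lower bounds meet at 3, so that is the treewidth.

Treewidth 3.
One optimal decomposition is:
Bags: B1 = {0, 2, 3, 4}  B2 = {0, 2, 3, 6}  B3 = {0, 1, 3, 4}  B4 = {2, 3, 4, 7}  B5 = {0, 3, 4, 5}
Tree: B1–B2, B1–B3, B1–B4, B1–B5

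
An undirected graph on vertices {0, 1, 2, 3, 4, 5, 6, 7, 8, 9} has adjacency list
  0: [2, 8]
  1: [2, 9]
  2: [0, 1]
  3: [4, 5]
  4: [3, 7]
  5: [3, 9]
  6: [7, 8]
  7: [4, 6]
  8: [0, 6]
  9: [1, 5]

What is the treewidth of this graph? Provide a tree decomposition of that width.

Treewidth 2.
One such decomposition:
Bags: B1 = {0, 1, 2}  B2 = {0, 1, 8}  B3 = {1, 6, 8}  B4 = {1, 6, 7}  B5 = {1, 4, 7}  B6 = {1, 3, 4}  B7 = {1, 3, 5}  B8 = {1, 5, 9}
Tree: B1–B2, B2–B3, B3–B4, B4–B5, B5–B6, B6–B7, B7–B8

The largest bag has 3 vertices, giving width 2; this decomposition certifies tw(G) ≤ 2. For the lower bound, G contains the cycle 1–2–0–8–6–7–4–3–5–9–1, so G is not a forest; only forests have treewidth ≤ 1, hence tw(G) ≥ 2. Hence tw(G) = 2 exactly.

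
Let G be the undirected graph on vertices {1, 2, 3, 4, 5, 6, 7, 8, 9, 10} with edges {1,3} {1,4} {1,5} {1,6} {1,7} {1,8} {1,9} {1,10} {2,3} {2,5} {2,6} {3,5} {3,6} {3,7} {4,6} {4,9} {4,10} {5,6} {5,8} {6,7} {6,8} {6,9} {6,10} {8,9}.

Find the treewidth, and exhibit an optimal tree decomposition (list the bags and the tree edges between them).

Every bag has size at most 4, so the width is 4 − 1 = 3 and tw(G) ≤ 3. Conversely, {1, 3, 5, 6} is a clique of size 4, and the vertices of any clique must share a bag in every tree decomposition; so some bag has ≥ 4 vertices and tw(G) ≥ 3. Hence tw(G) = 3 exactly.

Treewidth 3.
One optimal decomposition is:
Bags: B1 = {1, 6, 8, 9}  B2 = {1, 5, 6, 8}  B3 = {1, 3, 5, 6}  B4 = {1, 4, 6, 9}  B5 = {1, 4, 6, 10}  B6 = {2, 3, 5, 6}  B7 = {1, 3, 6, 7}
Tree: B1–B2, B2–B3, B1–B4, B4–B5, B3–B6, B3–B7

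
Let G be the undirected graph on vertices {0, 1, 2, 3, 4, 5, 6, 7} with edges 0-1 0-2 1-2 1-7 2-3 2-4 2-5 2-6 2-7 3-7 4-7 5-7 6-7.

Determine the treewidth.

2

A width-2 tree decomposition is:
Bags: B1 = {2, 6, 7}  B2 = {1, 2, 7}  B3 = {2, 3, 7}  B4 = {2, 4, 7}  B5 = {2, 5, 7}  B6 = {0, 1, 2}
Tree: B1–B2, B2–B3, B1–B4, B3–B5, B2–B6
The largest bag has 3 vertices, giving width 2; this decomposition certifies tw(G) ≤ 2. For the lower bound, the 3 vertices {0, 1, 2} are pairwise adjacent, and any tree decomposition puts a clique entirely inside one bag — forcing width ≥ 2. Combining the bounds, tw(G) = 2.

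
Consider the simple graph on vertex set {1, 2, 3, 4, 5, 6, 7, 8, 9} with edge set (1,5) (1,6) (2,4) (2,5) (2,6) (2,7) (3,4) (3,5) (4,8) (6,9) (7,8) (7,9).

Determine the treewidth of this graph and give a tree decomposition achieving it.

Treewidth 3.
One optimal decomposition is:
Bags: B1 = {3, 4, 5, 8}  B2 = {2, 4, 5, 8}  B3 = {2, 5, 7, 8}  B4 = {1, 2, 5, 7}  B5 = {1, 2, 6, 7}  B6 = {1, 6, 7, 9}
Tree: B1–B2, B2–B3, B3–B4, B4–B5, B5–B6

Every bag has size at most 4, so the width is 4 − 1 = 3 and tw(G) ≤ 3. For the lower bound: the 4 vertex sets {3,4,8}, {5}, {2}, {1,6,7,9} are disjoint, each induces a connected subgraph, and every pair is joined by at least one edge of G. Contracting each set to a single vertex therefore yields K_{4} as a minor, and since treewidth is minor-monotone, tw(G) ≥ tw(K_{4}) = 3. Combining the bounds, tw(G) = 3.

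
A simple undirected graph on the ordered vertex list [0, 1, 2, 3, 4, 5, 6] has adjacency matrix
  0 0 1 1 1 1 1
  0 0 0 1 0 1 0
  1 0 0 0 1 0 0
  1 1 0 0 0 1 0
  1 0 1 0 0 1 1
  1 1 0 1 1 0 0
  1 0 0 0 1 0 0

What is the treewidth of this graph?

2

A width-2 tree decomposition is:
Bags: B1 = {0, 4, 5}  B2 = {0, 4, 6}  B3 = {0, 3, 5}  B4 = {0, 2, 4}  B5 = {1, 3, 5}
Tree: B1–B2, B1–B3, B2–B4, B3–B5
Every bag has size at most 3, so the width is 3 − 1 = 2 and tw(G) ≤ 2. For the lower bound, the 3 vertices {0, 3, 5} are pairwise adjacent, and any tree decomposition puts a clique entirely inside one bag — forcing width ≥ 2. Therefore the treewidth is 2.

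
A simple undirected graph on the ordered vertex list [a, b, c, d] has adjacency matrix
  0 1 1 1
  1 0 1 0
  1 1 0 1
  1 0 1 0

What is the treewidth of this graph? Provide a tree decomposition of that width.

Treewidth 2.
Bags: B1 = {a, c, d}  B2 = {a, b, c}
Tree: B1–B2

The largest bag has 3 vertices, giving width 2; this decomposition certifies tw(G) ≤ 2. Conversely, {a, c, d} is a clique of size 3, and the vertices of any clique must share a bag in every tree decomposition; so some bag has ≥ 3 vertices and tw(G) ≥ 2. Therefore the treewidth is 2.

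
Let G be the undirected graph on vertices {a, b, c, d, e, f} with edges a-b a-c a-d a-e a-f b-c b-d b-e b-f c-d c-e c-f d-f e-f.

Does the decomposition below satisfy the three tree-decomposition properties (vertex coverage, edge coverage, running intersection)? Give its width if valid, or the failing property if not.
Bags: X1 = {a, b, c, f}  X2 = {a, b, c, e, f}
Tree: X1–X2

A tree decomposition must satisfy three properties: every vertex lies in some bag; for every edge, both endpoints lie together in some bag; and for every vertex, the bags containing it form a connected subtree. Here vertex d appears in no bag, so the decomposition is invalid.

No — vertex d appears in no bag.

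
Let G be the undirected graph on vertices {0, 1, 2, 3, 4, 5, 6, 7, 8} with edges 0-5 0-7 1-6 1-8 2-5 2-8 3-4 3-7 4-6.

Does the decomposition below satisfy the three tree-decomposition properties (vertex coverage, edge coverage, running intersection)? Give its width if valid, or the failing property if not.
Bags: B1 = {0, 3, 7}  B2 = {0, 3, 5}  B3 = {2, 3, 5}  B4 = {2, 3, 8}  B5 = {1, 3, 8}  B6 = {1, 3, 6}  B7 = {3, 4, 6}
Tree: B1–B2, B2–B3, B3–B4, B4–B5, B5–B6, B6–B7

Yes; width 2.

Every vertex of G appears in some bag (union = {0, 1, 2, 3, 4, 5, 6, 7, 8}); every edge is covered by a bag; and for each vertex v the set of bags containing v is connected in the bag tree. The decomposition is therefore valid. The largest bag has 3 vertices, so the width is 2.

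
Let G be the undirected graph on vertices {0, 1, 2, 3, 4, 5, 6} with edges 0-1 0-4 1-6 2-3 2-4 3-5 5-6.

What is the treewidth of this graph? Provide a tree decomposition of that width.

Every bag has size at most 3, so the width is 3 − 1 = 2 and tw(G) ≤ 2. The edges 4–0–1–6–5–3–2–4 form a cycle, so G is not a tree and its treewidth is at least 2. Therefore the treewidth is 2.

Treewidth 2.
Bags: B1 = {0, 1, 4}  B2 = {1, 4, 6}  B3 = {4, 5, 6}  B4 = {3, 4, 5}  B5 = {2, 3, 4}
Tree: B1–B2, B2–B3, B3–B4, B4–B5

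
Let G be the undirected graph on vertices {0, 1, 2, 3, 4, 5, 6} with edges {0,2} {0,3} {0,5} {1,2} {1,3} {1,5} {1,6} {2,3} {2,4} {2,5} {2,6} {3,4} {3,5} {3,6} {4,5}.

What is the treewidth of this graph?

A width-3 tree decomposition is:
Bags: B1 = {0, 2, 3, 5}  B2 = {1, 2, 3, 5}  B3 = {2, 3, 4, 5}  B4 = {1, 2, 3, 6}
Tree: B1–B2, B2–B3, B2–B4
Every bag has size at most 4, so the width is 4 − 1 = 3 and tw(G) ≤ 3. Conversely, {0, 2, 3, 5} is a clique of size 4, and the vertices of any clique must share a bag in every tree decomposition; so some bag has ≥ 4 vertices and tw(G) ≥ 3. The upper and lower bounds meet at 3, so that is the treewidth.

3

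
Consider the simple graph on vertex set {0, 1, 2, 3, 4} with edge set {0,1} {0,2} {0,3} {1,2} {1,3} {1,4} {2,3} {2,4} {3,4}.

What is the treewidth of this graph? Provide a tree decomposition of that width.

Treewidth 3.
One optimal decomposition is:
Bags: B1 = {1, 2, 3, 4}  B2 = {0, 1, 2, 3}
Tree: B1–B2

Each bag holds 4 vertices, so the decomposition has width 3, which upper-bounds the treewidth. For the lower bound, the 4 vertices {0, 1, 2, 3} are pairwise adjacent, and any tree decomposition puts a clique entirely inside one bag — forcing width ≥ 3. Hence tw(G) = 3 exactly.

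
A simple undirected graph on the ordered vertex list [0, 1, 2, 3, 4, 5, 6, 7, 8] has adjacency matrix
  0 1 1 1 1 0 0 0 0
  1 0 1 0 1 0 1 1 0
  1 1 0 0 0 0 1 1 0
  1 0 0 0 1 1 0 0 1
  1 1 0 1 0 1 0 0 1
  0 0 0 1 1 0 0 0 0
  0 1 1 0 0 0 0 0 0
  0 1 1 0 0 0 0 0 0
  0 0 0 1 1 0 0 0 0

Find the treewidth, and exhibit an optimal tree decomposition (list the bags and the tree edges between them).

The largest bag has 3 vertices, giving width 2; this decomposition certifies tw(G) ≤ 2. For the lower bound, the 3 vertices {3, 4, 8} are pairwise adjacent, and any tree decomposition puts a clique entirely inside one bag — forcing width ≥ 2. Hence tw(G) = 2 exactly.

Treewidth 2.
One such decomposition:
Bags: B1 = {0, 3, 4}  B2 = {0, 1, 4}  B3 = {0, 1, 2}  B4 = {1, 2, 7}  B5 = {1, 2, 6}  B6 = {3, 4, 5}  B7 = {3, 4, 8}
Tree: B1–B2, B2–B3, B3–B4, B4–B5, B1–B6, B6–B7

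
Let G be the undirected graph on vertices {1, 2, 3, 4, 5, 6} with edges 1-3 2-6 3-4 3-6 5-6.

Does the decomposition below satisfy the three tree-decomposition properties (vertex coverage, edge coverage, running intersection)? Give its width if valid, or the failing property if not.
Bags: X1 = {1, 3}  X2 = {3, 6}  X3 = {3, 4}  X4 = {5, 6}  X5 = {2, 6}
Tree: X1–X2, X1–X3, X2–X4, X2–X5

Checking the three conditions: (i) the bags cover all of {1, 2, 3, 4, 5, 6}; (ii) for each edge, some bag contains both endpoints; (iii) the bags containing any fixed vertex form a subtree. All hold, so the decomposition is valid with width 2 − 1 = 1.

Yes; width 1.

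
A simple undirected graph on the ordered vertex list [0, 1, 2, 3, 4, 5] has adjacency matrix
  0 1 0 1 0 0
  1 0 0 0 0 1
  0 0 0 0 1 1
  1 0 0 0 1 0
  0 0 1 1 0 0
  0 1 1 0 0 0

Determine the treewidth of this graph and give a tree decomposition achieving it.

The largest bag has 3 vertices, giving width 2; this decomposition certifies tw(G) ≤ 2. The edges 1–5–2–4–3–0–1 form a cycle, so G is not a tree and its treewidth is at least 2. The upper and lower bounds meet at 2, so that is the treewidth.

Treewidth 2.
Bags: B1 = {1, 2, 5}  B2 = {1, 2, 4}  B3 = {1, 3, 4}  B4 = {0, 1, 3}
Tree: B1–B2, B2–B3, B3–B4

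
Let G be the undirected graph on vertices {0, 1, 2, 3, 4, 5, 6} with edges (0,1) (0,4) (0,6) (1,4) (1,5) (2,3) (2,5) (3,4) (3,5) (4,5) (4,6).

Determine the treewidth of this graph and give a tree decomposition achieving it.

Treewidth 2.
One optimal decomposition is:
Bags: B1 = {3, 4, 5}  B2 = {2, 3, 5}  B3 = {1, 4, 5}  B4 = {0, 1, 4}  B5 = {0, 4, 6}
Tree: B1–B2, B1–B3, B3–B4, B4–B5

Each bag holds 3 vertices, so the decomposition has width 2, which upper-bounds the treewidth. On the other hand G contains the 3-clique {2, 3, 5}. A clique must lie in a single bag of any decomposition, so no decomposition can have width below 2. Hence tw(G) = 2 exactly.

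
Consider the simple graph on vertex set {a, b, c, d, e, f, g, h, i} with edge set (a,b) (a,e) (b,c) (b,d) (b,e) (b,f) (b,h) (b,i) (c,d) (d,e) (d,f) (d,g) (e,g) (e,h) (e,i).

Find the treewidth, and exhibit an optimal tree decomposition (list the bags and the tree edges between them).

Treewidth 2.
One optimal decomposition is:
Bags: B1 = {b, d, e}  B2 = {b, c, d}  B3 = {a, b, e}  B4 = {b, d, f}  B5 = {b, e, h}  B6 = {b, e, i}  B7 = {d, e, g}
Tree: B1–B2, B1–B3, B2–B4, B3–B5, B5–B6, B1–B7

Every bag has size at most 3, so the width is 3 − 1 = 2 and tw(G) ≤ 2. On the other hand G contains the 3-clique {d, e, g}. A clique must lie in a single bag of any decomposition, so no decomposition can have width below 2. Therefore the treewidth is 2.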